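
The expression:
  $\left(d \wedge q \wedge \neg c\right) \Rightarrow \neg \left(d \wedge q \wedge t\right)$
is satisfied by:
  {c: True, t: False, d: False, q: False}
  {c: False, t: False, d: False, q: False}
  {q: True, c: True, t: False, d: False}
  {q: True, c: False, t: False, d: False}
  {c: True, d: True, q: False, t: False}
  {d: True, q: False, t: False, c: False}
  {q: True, d: True, c: True, t: False}
  {q: True, d: True, c: False, t: False}
  {c: True, t: True, q: False, d: False}
  {t: True, q: False, d: False, c: False}
  {c: True, q: True, t: True, d: False}
  {q: True, t: True, c: False, d: False}
  {c: True, d: True, t: True, q: False}
  {d: True, t: True, q: False, c: False}
  {q: True, d: True, t: True, c: True}


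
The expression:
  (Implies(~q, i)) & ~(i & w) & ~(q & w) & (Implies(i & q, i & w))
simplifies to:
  ~w & (i | q) & (~i | ~q)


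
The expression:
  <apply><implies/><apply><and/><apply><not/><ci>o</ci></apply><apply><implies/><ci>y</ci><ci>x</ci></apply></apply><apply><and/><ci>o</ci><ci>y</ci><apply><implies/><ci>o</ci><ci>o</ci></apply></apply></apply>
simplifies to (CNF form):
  <apply><and/><apply><or/><ci>o</ci><ci>y</ci></apply><apply><or/><ci>o</ci><apply><not/><ci>x</ci></apply></apply></apply>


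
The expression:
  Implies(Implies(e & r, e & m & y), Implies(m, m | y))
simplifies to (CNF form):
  True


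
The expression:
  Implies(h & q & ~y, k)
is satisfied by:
  {y: True, k: True, h: False, q: False}
  {y: True, h: False, q: False, k: False}
  {k: True, h: False, q: False, y: False}
  {k: False, h: False, q: False, y: False}
  {y: True, q: True, k: True, h: False}
  {y: True, q: True, k: False, h: False}
  {q: True, k: True, y: False, h: False}
  {q: True, y: False, h: False, k: False}
  {k: True, y: True, h: True, q: False}
  {y: True, h: True, k: False, q: False}
  {k: True, h: True, y: False, q: False}
  {h: True, y: False, q: False, k: False}
  {y: True, q: True, h: True, k: True}
  {y: True, q: True, h: True, k: False}
  {q: True, h: True, k: True, y: False}


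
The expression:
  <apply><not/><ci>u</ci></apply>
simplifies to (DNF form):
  <apply><not/><ci>u</ci></apply>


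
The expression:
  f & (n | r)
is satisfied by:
  {f: True, r: True, n: True}
  {f: True, r: True, n: False}
  {f: True, n: True, r: False}


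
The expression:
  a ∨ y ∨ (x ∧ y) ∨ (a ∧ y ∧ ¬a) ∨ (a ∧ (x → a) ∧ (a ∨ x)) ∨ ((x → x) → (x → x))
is always true.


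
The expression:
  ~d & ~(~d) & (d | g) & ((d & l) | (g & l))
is never true.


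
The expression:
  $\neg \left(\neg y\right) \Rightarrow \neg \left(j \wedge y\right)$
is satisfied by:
  {y: False, j: False}
  {j: True, y: False}
  {y: True, j: False}


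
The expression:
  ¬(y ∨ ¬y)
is never true.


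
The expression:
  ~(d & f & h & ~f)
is always true.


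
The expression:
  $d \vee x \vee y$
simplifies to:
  $d \vee x \vee y$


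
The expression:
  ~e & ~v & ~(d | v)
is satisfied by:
  {d: False, v: False, e: False}


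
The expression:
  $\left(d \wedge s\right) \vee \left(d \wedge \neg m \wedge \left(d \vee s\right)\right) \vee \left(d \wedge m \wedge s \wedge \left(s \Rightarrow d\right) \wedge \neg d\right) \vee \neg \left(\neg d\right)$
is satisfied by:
  {d: True}


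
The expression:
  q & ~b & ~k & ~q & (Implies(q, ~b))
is never true.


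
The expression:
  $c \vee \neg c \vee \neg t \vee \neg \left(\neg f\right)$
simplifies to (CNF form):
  $\text{True}$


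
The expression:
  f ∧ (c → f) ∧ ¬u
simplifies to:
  f ∧ ¬u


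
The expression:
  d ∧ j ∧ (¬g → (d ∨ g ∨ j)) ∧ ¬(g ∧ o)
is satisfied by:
  {j: True, d: True, g: False, o: False}
  {j: True, d: True, o: True, g: False}
  {j: True, d: True, g: True, o: False}


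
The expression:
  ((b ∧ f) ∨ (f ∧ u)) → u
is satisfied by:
  {u: True, b: False, f: False}
  {u: False, b: False, f: False}
  {f: True, u: True, b: False}
  {f: True, u: False, b: False}
  {b: True, u: True, f: False}
  {b: True, u: False, f: False}
  {b: True, f: True, u: True}


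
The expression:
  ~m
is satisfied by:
  {m: False}


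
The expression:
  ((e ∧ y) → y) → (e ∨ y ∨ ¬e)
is always true.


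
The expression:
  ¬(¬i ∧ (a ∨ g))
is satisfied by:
  {i: True, a: False, g: False}
  {i: True, g: True, a: False}
  {i: True, a: True, g: False}
  {i: True, g: True, a: True}
  {g: False, a: False, i: False}


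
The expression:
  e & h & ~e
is never true.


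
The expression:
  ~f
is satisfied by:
  {f: False}


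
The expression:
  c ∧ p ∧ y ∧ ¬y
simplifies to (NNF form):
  False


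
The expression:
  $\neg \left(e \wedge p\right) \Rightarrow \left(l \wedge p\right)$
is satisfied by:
  {l: True, e: True, p: True}
  {l: True, p: True, e: False}
  {e: True, p: True, l: False}


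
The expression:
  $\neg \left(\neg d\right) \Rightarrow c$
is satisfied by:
  {c: True, d: False}
  {d: False, c: False}
  {d: True, c: True}


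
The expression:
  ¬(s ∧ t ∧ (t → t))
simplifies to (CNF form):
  ¬s ∨ ¬t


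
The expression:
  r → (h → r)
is always true.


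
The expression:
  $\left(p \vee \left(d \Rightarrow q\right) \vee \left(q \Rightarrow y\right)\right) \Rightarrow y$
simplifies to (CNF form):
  $y$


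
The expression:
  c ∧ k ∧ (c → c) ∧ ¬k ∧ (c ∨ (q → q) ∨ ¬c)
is never true.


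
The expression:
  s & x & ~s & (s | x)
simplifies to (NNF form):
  False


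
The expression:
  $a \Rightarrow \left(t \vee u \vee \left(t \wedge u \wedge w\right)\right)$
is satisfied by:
  {t: True, u: True, a: False}
  {t: True, u: False, a: False}
  {u: True, t: False, a: False}
  {t: False, u: False, a: False}
  {a: True, t: True, u: True}
  {a: True, t: True, u: False}
  {a: True, u: True, t: False}


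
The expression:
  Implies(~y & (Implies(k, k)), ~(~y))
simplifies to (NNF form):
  y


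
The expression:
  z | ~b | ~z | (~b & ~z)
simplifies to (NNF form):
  True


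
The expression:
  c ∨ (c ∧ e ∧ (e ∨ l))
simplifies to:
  c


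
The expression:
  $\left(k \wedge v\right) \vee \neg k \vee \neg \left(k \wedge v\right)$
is always true.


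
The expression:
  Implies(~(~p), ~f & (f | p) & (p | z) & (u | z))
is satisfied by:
  {z: True, u: True, p: False, f: False}
  {z: True, u: False, p: False, f: False}
  {u: True, z: False, p: False, f: False}
  {z: False, u: False, p: False, f: False}
  {f: True, z: True, u: True, p: False}
  {f: True, z: True, u: False, p: False}
  {f: True, u: True, z: False, p: False}
  {f: True, u: False, z: False, p: False}
  {z: True, p: True, u: True, f: False}
  {z: True, p: True, u: False, f: False}
  {p: True, u: True, z: False, f: False}


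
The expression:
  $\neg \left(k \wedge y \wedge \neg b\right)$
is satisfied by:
  {b: True, k: False, y: False}
  {k: False, y: False, b: False}
  {b: True, y: True, k: False}
  {y: True, k: False, b: False}
  {b: True, k: True, y: False}
  {k: True, b: False, y: False}
  {b: True, y: True, k: True}


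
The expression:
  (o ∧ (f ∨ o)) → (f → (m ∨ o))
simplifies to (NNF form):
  True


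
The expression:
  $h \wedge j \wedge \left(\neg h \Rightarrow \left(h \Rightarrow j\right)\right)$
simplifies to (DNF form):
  $h \wedge j$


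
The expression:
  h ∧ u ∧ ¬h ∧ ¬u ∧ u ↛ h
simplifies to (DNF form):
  False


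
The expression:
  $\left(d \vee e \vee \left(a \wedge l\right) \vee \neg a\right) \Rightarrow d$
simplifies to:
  $d \vee \left(a \wedge \neg e \wedge \neg l\right)$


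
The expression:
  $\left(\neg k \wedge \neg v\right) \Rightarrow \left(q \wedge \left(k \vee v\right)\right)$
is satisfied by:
  {k: True, v: True}
  {k: True, v: False}
  {v: True, k: False}


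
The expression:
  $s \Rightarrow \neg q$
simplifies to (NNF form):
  $\neg q \vee \neg s$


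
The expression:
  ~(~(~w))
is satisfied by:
  {w: False}


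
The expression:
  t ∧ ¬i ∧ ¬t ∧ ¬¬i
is never true.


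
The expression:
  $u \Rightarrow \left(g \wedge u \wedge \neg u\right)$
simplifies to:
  $\neg u$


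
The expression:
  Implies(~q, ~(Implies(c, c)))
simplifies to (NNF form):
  q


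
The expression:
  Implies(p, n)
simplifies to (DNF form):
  n | ~p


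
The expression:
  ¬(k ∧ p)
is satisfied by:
  {p: False, k: False}
  {k: True, p: False}
  {p: True, k: False}


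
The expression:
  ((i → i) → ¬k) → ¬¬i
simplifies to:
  i ∨ k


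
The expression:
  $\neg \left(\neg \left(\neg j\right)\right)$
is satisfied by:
  {j: False}


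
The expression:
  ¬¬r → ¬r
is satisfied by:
  {r: False}


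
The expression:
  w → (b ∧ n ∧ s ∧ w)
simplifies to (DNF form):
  (b ∧ n ∧ s) ∨ ¬w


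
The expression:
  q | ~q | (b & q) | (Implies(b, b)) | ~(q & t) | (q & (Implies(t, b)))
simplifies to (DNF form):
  True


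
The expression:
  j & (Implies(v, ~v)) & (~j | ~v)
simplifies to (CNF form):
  j & ~v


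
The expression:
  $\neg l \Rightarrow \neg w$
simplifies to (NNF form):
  $l \vee \neg w$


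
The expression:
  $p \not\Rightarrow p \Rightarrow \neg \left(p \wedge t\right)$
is always true.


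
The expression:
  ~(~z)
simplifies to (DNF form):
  z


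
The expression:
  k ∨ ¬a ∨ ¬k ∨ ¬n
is always true.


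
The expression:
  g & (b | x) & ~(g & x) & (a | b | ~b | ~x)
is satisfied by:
  {b: True, g: True, x: False}


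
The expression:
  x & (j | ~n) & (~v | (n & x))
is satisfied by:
  {j: True, x: True, v: False, n: False}
  {x: True, j: False, v: False, n: False}
  {n: True, j: True, x: True, v: False}
  {n: True, x: True, v: True, j: True}


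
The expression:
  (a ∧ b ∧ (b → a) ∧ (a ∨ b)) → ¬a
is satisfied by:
  {a: False, b: False}
  {b: True, a: False}
  {a: True, b: False}


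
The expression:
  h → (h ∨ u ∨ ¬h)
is always true.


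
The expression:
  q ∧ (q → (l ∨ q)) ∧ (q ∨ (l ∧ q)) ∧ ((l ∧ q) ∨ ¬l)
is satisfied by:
  {q: True}


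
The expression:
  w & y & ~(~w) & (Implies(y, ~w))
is never true.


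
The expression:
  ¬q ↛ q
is always true.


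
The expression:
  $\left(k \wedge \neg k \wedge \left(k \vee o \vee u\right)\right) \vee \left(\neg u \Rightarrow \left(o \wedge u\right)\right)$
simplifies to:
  $u$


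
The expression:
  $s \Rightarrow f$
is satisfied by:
  {f: True, s: False}
  {s: False, f: False}
  {s: True, f: True}


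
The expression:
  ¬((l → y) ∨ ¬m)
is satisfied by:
  {m: True, l: True, y: False}


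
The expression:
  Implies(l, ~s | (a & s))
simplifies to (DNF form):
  a | ~l | ~s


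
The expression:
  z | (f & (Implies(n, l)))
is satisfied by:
  {z: True, l: True, f: True, n: False}
  {z: True, f: True, l: False, n: False}
  {n: True, z: True, l: True, f: True}
  {n: True, z: True, f: True, l: False}
  {z: True, l: True, f: False, n: False}
  {z: True, f: False, l: False, n: False}
  {z: True, l: True, n: True, f: False}
  {z: True, n: True, f: False, l: False}
  {l: True, f: True, n: False, z: False}
  {f: True, n: False, l: False, z: False}
  {n: True, f: True, l: True, z: False}


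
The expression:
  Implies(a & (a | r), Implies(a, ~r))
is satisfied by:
  {a: False, r: False}
  {r: True, a: False}
  {a: True, r: False}


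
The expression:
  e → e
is always true.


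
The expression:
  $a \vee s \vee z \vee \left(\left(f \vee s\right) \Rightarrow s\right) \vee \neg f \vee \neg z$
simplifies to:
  $\text{True}$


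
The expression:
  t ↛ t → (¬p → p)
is always true.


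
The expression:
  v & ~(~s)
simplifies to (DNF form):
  s & v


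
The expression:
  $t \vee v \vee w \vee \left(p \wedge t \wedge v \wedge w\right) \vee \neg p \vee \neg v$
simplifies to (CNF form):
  $\text{True}$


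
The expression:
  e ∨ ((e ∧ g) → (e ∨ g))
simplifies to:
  True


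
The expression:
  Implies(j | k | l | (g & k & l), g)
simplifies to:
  g | (~j & ~k & ~l)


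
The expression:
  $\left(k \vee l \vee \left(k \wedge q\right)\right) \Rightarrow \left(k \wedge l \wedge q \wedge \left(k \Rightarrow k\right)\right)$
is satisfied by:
  {q: True, l: False, k: False}
  {q: False, l: False, k: False}
  {k: True, l: True, q: True}


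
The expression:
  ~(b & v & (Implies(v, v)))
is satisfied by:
  {v: False, b: False}
  {b: True, v: False}
  {v: True, b: False}


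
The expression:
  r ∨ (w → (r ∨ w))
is always true.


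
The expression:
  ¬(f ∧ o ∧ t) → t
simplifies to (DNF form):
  t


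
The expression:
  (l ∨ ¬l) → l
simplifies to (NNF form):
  l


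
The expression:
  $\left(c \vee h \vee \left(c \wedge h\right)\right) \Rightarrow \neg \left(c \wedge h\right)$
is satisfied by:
  {h: False, c: False}
  {c: True, h: False}
  {h: True, c: False}


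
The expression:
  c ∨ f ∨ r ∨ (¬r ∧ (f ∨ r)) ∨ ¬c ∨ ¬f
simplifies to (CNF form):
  True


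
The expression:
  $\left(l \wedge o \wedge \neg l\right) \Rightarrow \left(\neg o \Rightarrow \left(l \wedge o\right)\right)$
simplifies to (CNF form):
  $\text{True}$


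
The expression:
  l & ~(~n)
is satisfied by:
  {n: True, l: True}


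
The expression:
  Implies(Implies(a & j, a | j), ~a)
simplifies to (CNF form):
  ~a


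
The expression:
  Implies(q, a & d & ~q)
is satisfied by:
  {q: False}


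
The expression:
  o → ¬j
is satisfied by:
  {o: False, j: False}
  {j: True, o: False}
  {o: True, j: False}


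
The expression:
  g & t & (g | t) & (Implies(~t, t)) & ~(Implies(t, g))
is never true.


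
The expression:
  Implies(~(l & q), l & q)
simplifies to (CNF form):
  l & q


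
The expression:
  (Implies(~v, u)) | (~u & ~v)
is always true.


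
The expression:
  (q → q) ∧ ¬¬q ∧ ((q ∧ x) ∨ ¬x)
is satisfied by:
  {q: True}


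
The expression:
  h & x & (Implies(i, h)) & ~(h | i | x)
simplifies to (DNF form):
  False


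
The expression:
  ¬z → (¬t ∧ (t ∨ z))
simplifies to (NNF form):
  z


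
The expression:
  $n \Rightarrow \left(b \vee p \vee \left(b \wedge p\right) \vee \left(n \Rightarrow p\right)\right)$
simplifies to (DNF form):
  $b \vee p \vee \neg n$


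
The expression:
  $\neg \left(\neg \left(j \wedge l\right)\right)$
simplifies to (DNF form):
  $j \wedge l$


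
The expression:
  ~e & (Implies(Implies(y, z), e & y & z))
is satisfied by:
  {y: True, e: False, z: False}


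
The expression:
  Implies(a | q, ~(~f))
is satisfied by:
  {f: True, a: False, q: False}
  {q: True, f: True, a: False}
  {f: True, a: True, q: False}
  {q: True, f: True, a: True}
  {q: False, a: False, f: False}


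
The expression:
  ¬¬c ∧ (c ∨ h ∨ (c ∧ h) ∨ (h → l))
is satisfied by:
  {c: True}


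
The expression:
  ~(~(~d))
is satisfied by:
  {d: False}


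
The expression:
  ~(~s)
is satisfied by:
  {s: True}


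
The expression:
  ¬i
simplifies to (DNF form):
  ¬i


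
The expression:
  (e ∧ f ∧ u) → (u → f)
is always true.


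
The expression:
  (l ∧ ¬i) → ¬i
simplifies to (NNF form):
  True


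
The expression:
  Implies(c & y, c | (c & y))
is always true.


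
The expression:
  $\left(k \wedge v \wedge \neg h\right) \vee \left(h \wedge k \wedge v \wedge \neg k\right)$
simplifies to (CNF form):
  $k \wedge v \wedge \neg h$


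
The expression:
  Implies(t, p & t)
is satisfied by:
  {p: True, t: False}
  {t: False, p: False}
  {t: True, p: True}


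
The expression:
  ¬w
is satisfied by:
  {w: False}


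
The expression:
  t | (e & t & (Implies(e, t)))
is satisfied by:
  {t: True}


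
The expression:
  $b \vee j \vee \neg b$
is always true.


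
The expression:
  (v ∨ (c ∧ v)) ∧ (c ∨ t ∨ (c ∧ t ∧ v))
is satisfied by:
  {t: True, c: True, v: True}
  {t: True, v: True, c: False}
  {c: True, v: True, t: False}


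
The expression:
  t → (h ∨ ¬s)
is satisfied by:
  {h: True, s: False, t: False}
  {s: False, t: False, h: False}
  {t: True, h: True, s: False}
  {t: True, s: False, h: False}
  {h: True, s: True, t: False}
  {s: True, h: False, t: False}
  {t: True, s: True, h: True}


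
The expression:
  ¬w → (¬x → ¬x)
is always true.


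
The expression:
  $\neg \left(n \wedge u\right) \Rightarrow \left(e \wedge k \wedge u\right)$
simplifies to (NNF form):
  $u \wedge \left(e \vee n\right) \wedge \left(k \vee n\right)$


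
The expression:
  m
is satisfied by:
  {m: True}


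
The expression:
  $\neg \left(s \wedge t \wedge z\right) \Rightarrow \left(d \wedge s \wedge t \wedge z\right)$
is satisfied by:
  {t: True, z: True, s: True}


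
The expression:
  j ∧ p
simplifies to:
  j ∧ p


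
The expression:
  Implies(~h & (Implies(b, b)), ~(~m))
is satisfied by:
  {m: True, h: True}
  {m: True, h: False}
  {h: True, m: False}


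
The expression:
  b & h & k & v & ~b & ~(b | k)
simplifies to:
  False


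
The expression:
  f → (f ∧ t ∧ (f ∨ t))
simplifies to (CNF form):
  t ∨ ¬f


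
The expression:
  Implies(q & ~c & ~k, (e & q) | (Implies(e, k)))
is always true.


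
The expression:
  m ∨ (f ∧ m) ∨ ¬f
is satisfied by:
  {m: True, f: False}
  {f: False, m: False}
  {f: True, m: True}


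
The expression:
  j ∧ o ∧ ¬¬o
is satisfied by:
  {j: True, o: True}


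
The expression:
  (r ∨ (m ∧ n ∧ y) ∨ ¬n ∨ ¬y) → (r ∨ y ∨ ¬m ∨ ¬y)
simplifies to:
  True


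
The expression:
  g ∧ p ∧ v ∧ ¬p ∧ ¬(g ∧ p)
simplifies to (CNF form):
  False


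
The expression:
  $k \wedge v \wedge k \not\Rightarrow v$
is never true.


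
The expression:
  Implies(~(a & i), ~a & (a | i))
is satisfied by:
  {i: True}


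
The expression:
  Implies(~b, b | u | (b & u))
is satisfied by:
  {b: True, u: True}
  {b: True, u: False}
  {u: True, b: False}


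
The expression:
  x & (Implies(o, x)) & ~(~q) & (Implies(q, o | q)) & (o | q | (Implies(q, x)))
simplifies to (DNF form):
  q & x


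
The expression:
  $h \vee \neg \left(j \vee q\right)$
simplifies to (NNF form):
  $h \vee \left(\neg j \wedge \neg q\right)$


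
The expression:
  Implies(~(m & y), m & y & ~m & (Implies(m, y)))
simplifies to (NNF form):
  m & y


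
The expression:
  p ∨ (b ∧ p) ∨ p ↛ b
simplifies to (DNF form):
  p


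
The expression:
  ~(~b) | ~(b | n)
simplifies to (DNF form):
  b | ~n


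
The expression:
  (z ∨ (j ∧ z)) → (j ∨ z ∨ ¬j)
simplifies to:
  True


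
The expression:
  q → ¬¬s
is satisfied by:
  {s: True, q: False}
  {q: False, s: False}
  {q: True, s: True}


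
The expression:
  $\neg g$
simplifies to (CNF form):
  $\neg g$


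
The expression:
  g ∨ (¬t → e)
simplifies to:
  e ∨ g ∨ t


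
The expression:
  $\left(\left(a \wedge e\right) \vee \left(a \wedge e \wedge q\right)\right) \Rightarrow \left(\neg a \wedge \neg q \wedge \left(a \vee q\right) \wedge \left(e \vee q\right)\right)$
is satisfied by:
  {e: False, a: False}
  {a: True, e: False}
  {e: True, a: False}


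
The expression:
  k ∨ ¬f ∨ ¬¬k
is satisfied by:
  {k: True, f: False}
  {f: False, k: False}
  {f: True, k: True}


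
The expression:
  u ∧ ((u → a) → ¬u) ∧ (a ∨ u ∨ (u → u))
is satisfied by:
  {u: True, a: False}


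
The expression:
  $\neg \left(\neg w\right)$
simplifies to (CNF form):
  $w$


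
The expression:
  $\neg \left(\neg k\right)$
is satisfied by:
  {k: True}


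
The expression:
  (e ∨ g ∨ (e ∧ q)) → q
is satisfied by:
  {q: True, e: False, g: False}
  {q: True, g: True, e: False}
  {q: True, e: True, g: False}
  {q: True, g: True, e: True}
  {g: False, e: False, q: False}


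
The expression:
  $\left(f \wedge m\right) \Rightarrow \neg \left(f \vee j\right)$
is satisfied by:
  {m: False, f: False}
  {f: True, m: False}
  {m: True, f: False}


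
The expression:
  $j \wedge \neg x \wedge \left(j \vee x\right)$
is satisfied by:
  {j: True, x: False}


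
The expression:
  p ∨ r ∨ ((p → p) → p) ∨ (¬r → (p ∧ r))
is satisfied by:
  {r: True, p: True}
  {r: True, p: False}
  {p: True, r: False}


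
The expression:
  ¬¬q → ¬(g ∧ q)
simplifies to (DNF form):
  ¬g ∨ ¬q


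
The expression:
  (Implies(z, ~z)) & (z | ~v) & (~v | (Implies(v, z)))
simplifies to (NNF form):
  ~v & ~z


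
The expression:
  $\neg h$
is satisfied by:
  {h: False}


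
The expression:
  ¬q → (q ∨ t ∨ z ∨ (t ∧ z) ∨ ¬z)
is always true.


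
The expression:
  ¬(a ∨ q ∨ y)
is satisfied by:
  {q: False, y: False, a: False}


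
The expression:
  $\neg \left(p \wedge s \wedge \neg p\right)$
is always true.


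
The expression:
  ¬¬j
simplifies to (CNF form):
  j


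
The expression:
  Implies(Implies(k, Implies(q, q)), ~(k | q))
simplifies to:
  ~k & ~q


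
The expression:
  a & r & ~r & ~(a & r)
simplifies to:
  False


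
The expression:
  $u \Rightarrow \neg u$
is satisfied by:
  {u: False}


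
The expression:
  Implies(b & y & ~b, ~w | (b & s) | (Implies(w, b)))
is always true.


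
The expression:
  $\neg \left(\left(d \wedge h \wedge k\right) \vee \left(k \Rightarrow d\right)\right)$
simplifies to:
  $k \wedge \neg d$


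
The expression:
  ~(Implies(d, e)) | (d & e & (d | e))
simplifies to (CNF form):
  d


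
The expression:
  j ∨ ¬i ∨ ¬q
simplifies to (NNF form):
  j ∨ ¬i ∨ ¬q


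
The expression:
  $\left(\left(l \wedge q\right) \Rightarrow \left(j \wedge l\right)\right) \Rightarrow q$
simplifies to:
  $q$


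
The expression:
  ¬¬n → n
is always true.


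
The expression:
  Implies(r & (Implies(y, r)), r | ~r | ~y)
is always true.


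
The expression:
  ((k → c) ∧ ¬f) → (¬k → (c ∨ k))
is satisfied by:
  {k: True, c: True, f: True}
  {k: True, c: True, f: False}
  {k: True, f: True, c: False}
  {k: True, f: False, c: False}
  {c: True, f: True, k: False}
  {c: True, f: False, k: False}
  {f: True, c: False, k: False}


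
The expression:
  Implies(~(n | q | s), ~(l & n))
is always true.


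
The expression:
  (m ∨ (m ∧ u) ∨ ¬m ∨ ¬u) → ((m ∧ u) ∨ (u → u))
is always true.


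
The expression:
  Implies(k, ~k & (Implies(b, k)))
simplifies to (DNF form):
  ~k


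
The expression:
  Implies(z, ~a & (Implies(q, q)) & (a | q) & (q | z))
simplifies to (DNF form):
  ~z | (q & ~a)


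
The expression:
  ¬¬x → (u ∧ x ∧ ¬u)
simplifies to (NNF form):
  ¬x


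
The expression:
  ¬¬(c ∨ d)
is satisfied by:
  {d: True, c: True}
  {d: True, c: False}
  {c: True, d: False}


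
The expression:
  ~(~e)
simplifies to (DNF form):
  e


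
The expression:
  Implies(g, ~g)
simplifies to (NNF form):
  ~g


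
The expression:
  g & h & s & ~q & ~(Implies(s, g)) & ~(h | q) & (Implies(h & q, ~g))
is never true.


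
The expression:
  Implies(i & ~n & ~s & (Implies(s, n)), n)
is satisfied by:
  {n: True, s: True, i: False}
  {n: True, s: False, i: False}
  {s: True, n: False, i: False}
  {n: False, s: False, i: False}
  {n: True, i: True, s: True}
  {n: True, i: True, s: False}
  {i: True, s: True, n: False}


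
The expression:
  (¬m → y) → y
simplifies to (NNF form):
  y ∨ ¬m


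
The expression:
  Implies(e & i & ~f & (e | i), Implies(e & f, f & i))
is always true.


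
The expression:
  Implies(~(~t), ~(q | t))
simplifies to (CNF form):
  ~t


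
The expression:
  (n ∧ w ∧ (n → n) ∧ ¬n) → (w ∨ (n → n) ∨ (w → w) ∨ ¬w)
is always true.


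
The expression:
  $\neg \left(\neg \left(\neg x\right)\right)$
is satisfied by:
  {x: False}


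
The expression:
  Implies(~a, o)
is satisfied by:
  {a: True, o: True}
  {a: True, o: False}
  {o: True, a: False}


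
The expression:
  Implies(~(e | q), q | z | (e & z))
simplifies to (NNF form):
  e | q | z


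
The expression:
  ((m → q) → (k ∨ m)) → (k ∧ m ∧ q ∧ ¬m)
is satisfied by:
  {k: False, m: False}


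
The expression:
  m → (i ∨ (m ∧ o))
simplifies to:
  i ∨ o ∨ ¬m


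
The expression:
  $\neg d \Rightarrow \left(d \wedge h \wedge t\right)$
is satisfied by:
  {d: True}


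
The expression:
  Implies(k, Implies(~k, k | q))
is always true.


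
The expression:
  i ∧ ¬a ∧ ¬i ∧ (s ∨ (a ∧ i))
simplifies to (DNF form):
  False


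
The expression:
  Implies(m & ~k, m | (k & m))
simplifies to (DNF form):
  True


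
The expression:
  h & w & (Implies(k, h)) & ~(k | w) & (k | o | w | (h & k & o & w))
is never true.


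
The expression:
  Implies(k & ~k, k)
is always true.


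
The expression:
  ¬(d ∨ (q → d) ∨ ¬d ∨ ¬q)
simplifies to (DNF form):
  False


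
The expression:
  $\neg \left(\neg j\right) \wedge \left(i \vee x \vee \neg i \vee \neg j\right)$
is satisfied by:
  {j: True}


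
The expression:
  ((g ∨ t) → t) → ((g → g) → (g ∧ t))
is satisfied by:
  {g: True}


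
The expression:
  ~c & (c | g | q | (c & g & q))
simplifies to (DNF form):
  (g & ~c) | (q & ~c)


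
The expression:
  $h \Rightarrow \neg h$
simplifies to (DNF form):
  $\neg h$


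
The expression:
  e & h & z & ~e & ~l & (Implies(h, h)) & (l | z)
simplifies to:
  False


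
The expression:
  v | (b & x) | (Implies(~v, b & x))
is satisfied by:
  {b: True, v: True, x: True}
  {b: True, v: True, x: False}
  {v: True, x: True, b: False}
  {v: True, x: False, b: False}
  {b: True, x: True, v: False}


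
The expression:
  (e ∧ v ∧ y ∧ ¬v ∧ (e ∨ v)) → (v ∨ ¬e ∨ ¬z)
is always true.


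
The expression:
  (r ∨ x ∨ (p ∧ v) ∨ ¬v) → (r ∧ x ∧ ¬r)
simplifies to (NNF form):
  v ∧ ¬p ∧ ¬r ∧ ¬x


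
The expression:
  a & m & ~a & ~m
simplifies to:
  False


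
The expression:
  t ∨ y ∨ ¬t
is always true.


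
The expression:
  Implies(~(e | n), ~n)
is always true.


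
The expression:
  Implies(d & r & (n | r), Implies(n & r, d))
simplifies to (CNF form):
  True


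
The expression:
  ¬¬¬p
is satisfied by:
  {p: False}


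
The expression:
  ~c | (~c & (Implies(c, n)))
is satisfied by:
  {c: False}


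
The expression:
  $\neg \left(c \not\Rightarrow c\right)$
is always true.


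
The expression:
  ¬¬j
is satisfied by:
  {j: True}


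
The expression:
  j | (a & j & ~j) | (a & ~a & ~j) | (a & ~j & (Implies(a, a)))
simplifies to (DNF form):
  a | j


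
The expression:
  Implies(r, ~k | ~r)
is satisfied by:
  {k: False, r: False}
  {r: True, k: False}
  {k: True, r: False}


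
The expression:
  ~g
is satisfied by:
  {g: False}


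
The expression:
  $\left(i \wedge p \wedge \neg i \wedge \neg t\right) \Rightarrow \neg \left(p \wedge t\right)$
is always true.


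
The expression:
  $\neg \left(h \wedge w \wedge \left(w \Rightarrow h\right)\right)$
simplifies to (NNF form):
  $\neg h \vee \neg w$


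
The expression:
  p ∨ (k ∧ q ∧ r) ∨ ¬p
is always true.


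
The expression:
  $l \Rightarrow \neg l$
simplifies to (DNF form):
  $\neg l$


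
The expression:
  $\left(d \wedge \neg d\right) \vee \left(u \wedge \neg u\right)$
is never true.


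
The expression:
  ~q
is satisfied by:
  {q: False}


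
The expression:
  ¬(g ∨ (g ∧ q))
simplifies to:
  ¬g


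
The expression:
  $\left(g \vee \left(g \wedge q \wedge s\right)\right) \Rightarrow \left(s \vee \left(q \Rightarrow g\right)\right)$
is always true.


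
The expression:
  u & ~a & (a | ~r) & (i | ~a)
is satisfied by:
  {u: True, r: False, a: False}


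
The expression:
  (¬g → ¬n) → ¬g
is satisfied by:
  {g: False}


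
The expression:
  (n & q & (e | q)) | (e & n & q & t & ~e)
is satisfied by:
  {q: True, n: True}


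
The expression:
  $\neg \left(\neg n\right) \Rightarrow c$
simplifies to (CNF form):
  $c \vee \neg n$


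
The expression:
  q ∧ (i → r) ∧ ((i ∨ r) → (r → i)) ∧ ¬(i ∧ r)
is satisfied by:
  {q: True, i: False, r: False}


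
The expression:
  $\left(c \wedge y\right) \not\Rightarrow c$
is never true.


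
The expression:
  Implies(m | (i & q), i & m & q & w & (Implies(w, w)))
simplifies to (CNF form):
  (i | ~m) & (q | ~m) & (w | ~m) & (m | ~i | ~q)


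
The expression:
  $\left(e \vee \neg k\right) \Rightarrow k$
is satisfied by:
  {k: True}


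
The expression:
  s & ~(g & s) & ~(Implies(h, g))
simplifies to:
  h & s & ~g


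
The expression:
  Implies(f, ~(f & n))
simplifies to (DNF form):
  ~f | ~n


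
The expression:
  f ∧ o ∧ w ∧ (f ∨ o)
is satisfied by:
  {f: True, w: True, o: True}


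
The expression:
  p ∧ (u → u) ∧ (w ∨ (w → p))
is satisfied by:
  {p: True}


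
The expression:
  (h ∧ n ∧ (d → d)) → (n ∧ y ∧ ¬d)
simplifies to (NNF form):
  (y ∧ ¬d) ∨ ¬h ∨ ¬n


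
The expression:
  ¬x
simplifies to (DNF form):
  ¬x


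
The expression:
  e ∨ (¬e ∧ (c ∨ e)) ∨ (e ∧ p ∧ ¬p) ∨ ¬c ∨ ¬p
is always true.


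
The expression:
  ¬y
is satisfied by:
  {y: False}


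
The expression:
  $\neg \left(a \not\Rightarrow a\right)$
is always true.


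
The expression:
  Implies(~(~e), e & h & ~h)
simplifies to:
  ~e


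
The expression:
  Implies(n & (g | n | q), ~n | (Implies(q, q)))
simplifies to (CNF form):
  True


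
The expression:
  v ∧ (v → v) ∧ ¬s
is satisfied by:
  {v: True, s: False}


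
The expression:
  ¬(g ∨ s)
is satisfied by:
  {g: False, s: False}


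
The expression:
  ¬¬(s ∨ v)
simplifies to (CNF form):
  s ∨ v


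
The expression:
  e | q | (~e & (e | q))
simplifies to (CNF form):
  e | q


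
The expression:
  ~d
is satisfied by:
  {d: False}


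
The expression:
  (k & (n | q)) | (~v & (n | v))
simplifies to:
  (k & n) | (k & q) | (n & ~v)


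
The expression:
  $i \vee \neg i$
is always true.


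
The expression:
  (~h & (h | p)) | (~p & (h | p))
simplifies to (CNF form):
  (h | p) & (h | ~h) & (p | ~p) & (~h | ~p)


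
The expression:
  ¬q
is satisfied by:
  {q: False}


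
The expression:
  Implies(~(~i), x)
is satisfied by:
  {x: True, i: False}
  {i: False, x: False}
  {i: True, x: True}


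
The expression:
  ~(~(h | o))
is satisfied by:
  {o: True, h: True}
  {o: True, h: False}
  {h: True, o: False}


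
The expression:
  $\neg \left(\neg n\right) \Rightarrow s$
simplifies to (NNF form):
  $s \vee \neg n$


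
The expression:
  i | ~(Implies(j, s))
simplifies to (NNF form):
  i | (j & ~s)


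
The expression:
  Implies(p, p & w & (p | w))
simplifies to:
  w | ~p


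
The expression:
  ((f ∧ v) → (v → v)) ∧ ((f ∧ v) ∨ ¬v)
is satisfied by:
  {f: True, v: False}
  {v: False, f: False}
  {v: True, f: True}


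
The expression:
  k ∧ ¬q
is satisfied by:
  {k: True, q: False}


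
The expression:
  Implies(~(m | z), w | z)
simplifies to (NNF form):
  m | w | z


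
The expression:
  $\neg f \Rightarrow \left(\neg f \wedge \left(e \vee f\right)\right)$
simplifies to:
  $e \vee f$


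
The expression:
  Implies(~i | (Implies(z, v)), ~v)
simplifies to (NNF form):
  ~v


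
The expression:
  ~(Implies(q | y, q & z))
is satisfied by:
  {y: True, z: False, q: False}
  {q: True, y: True, z: False}
  {q: True, y: False, z: False}
  {z: True, y: True, q: False}


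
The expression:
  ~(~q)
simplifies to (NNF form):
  q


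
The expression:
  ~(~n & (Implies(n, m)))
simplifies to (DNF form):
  n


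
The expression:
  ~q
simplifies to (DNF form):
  ~q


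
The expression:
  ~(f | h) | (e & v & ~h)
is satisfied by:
  {v: True, e: True, h: False, f: False}
  {v: True, e: False, h: False, f: False}
  {e: True, v: False, h: False, f: False}
  {v: False, e: False, h: False, f: False}
  {f: True, v: True, e: True, h: False}


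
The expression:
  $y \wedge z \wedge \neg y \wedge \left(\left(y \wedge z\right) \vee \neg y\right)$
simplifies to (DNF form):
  $\text{False}$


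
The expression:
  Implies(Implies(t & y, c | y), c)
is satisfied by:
  {c: True}


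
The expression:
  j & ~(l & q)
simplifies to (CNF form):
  j & (~l | ~q)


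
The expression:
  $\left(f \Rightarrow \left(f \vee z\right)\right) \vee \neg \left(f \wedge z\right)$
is always true.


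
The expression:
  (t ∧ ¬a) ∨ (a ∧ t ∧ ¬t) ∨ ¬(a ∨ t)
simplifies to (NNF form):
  ¬a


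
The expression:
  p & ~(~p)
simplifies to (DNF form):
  p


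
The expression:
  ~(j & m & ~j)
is always true.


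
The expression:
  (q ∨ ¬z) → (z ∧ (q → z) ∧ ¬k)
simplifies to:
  z ∧ (¬k ∨ ¬q)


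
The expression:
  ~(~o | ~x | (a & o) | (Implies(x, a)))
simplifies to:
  o & x & ~a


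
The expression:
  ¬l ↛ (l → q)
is never true.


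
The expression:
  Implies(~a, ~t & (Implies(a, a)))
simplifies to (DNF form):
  a | ~t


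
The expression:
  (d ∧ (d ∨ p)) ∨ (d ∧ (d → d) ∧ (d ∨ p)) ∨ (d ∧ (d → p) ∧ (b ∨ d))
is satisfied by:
  {d: True}


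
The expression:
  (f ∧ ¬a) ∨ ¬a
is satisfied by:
  {a: False}


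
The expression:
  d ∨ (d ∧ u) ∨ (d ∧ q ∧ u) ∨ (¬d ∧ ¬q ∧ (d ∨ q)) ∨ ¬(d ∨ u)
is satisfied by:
  {d: True, u: False}
  {u: False, d: False}
  {u: True, d: True}


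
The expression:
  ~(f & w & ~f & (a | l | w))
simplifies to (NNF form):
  True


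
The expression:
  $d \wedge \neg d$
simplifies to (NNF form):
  $\text{False}$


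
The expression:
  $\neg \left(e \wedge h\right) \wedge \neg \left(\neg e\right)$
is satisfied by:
  {e: True, h: False}


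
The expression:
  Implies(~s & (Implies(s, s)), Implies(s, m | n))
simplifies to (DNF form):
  True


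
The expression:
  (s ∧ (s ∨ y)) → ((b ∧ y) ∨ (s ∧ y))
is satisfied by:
  {y: True, s: False}
  {s: False, y: False}
  {s: True, y: True}


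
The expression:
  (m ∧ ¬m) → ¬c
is always true.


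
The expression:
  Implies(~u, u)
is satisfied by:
  {u: True}


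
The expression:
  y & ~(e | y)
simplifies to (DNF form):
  False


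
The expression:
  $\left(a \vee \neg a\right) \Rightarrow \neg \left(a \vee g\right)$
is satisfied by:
  {g: False, a: False}


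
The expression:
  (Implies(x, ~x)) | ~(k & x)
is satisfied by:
  {k: False, x: False}
  {x: True, k: False}
  {k: True, x: False}


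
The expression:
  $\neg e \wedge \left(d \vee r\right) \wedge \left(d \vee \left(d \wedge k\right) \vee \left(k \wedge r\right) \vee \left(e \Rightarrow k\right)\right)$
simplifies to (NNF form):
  $\neg e \wedge \left(d \vee r\right)$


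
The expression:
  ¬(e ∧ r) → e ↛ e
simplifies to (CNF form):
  e ∧ r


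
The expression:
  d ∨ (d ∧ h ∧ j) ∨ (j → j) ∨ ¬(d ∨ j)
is always true.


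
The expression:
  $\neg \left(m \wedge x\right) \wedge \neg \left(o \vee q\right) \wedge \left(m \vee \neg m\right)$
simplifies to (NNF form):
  $\neg o \wedge \neg q \wedge \left(\neg m \vee \neg x\right)$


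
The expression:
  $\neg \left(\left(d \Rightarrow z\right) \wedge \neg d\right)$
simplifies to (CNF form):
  $d$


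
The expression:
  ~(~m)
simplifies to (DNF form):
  m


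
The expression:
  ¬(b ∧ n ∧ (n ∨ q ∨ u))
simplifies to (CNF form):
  ¬b ∨ ¬n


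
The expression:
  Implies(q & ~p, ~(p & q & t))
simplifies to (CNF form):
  True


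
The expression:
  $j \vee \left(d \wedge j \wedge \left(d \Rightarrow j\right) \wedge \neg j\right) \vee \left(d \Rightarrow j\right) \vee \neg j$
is always true.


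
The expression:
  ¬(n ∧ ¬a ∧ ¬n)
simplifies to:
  True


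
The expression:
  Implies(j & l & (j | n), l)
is always true.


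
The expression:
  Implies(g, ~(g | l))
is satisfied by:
  {g: False}


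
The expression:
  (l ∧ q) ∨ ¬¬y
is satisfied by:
  {y: True, l: True, q: True}
  {y: True, l: True, q: False}
  {y: True, q: True, l: False}
  {y: True, q: False, l: False}
  {l: True, q: True, y: False}


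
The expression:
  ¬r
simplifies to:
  ¬r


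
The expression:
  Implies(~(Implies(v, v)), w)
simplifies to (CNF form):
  True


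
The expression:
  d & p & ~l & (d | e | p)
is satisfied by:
  {p: True, d: True, l: False}


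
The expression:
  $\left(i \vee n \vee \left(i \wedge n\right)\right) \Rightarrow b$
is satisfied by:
  {b: True, i: False, n: False}
  {b: True, n: True, i: False}
  {b: True, i: True, n: False}
  {b: True, n: True, i: True}
  {n: False, i: False, b: False}


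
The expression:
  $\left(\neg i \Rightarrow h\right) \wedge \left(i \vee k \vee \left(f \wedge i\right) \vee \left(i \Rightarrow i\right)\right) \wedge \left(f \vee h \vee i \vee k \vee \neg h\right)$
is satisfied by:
  {i: True, h: True}
  {i: True, h: False}
  {h: True, i: False}


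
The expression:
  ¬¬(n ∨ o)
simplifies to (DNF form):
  n ∨ o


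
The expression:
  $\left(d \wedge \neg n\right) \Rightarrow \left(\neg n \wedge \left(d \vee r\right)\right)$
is always true.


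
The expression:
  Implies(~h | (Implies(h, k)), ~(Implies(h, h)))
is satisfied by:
  {h: True, k: False}


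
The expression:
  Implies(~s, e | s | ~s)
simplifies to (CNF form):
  True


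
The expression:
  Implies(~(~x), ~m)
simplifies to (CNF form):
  ~m | ~x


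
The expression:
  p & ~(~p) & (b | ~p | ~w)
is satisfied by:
  {p: True, b: True, w: False}
  {p: True, w: False, b: False}
  {p: True, b: True, w: True}


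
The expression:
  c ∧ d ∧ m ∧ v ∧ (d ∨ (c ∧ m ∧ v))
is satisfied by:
  {c: True, m: True, d: True, v: True}


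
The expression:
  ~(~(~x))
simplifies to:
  ~x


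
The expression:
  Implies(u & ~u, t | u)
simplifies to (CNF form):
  True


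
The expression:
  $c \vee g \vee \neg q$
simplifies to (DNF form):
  $c \vee g \vee \neg q$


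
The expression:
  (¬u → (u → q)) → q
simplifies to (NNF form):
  q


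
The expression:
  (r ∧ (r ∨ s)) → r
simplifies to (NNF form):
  True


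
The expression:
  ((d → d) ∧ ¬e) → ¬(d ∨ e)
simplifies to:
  e ∨ ¬d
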